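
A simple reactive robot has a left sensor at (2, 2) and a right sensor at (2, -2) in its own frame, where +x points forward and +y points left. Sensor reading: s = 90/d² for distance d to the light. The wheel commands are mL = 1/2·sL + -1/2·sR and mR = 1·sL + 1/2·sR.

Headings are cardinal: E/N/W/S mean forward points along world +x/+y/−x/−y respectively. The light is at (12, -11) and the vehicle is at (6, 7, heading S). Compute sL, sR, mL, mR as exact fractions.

left sensor world pos  = (8, 5); dL² = 272
right sensor world pos = (4, 5); dR² = 320
sL = 90/272 = 45/136
sR = 90/320 = 9/32
mL = 1/2·sL + -1/2·sR = 27/1088
mR = 1·sL + 1/2·sR = 513/1088

45/136 9/32 27/1088 513/1088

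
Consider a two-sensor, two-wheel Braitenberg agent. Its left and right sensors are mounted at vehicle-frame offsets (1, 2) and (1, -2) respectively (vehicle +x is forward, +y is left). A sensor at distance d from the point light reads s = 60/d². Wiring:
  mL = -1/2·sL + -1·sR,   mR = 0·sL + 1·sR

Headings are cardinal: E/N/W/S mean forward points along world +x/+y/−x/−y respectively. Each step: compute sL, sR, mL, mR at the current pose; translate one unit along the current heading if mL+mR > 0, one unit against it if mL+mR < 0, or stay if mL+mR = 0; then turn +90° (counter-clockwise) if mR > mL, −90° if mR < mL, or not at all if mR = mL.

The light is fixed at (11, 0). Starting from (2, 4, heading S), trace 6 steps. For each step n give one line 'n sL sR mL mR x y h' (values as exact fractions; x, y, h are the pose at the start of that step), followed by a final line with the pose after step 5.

0 30/29 6/13 -369/377 6/13 2 4 S
1 60/113 60/73 -8970/8249 60/73 2 5 E
2 1/3 3/5 -23/30 3/5 1 5 N
3 12/25 60/157 -2442/3925 60/157 1 4 W
4 30/29 6/13 -369/377 6/13 2 4 S
5 60/113 60/73 -8970/8249 60/73 2 5 E
final 1 5 N

n=0: pose=(2,4,S); sL=30/29, sR=6/13; mL=-369/377, mR=6/13; mL+mR=-15/29 → advance -1; mR−mL=543/377 → turn +1·90°
n=1: pose=(2,5,E); sL=60/113, sR=60/73; mL=-8970/8249, mR=60/73; mL+mR=-30/113 → advance -1; mR−mL=15750/8249 → turn +1·90°
n=2: pose=(1,5,N); sL=1/3, sR=3/5; mL=-23/30, mR=3/5; mL+mR=-1/6 → advance -1; mR−mL=41/30 → turn +1·90°
n=3: pose=(1,4,W); sL=12/25, sR=60/157; mL=-2442/3925, mR=60/157; mL+mR=-6/25 → advance -1; mR−mL=3942/3925 → turn +1·90°
n=4: pose=(2,4,S); sL=30/29, sR=6/13; mL=-369/377, mR=6/13; mL+mR=-15/29 → advance -1; mR−mL=543/377 → turn +1·90°
n=5: pose=(2,5,E); sL=60/113, sR=60/73; mL=-8970/8249, mR=60/73; mL+mR=-30/113 → advance -1; mR−mL=15750/8249 → turn +1·90°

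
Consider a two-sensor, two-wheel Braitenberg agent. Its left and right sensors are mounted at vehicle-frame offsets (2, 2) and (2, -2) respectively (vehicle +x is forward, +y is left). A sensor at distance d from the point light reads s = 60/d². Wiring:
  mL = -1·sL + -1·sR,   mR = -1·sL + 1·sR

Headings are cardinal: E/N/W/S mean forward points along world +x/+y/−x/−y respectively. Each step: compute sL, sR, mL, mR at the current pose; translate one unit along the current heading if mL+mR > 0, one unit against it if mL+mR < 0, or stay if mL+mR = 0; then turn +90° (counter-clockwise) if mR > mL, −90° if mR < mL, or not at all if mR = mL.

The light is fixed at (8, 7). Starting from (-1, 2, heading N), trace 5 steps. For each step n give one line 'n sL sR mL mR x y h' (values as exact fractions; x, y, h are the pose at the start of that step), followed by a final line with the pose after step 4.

0 6/13 30/29 -564/377 216/377 -1 2 N
1 12/37 60/137 -3864/5069 576/5069 -1 1 W
2 3/5 15/41 -198/205 -48/205 0 1 S
3 4/3 12/17 -104/51 -32/51 0 2 E
4 6/13 30/29 -564/377 216/377 -1 2 N
final -1 1 W

n=0: pose=(-1,2,N); sL=6/13, sR=30/29; mL=-564/377, mR=216/377; mL+mR=-12/13 → advance -1; mR−mL=60/29 → turn +1·90°
n=1: pose=(-1,1,W); sL=12/37, sR=60/137; mL=-3864/5069, mR=576/5069; mL+mR=-24/37 → advance -1; mR−mL=120/137 → turn +1·90°
n=2: pose=(0,1,S); sL=3/5, sR=15/41; mL=-198/205, mR=-48/205; mL+mR=-6/5 → advance -1; mR−mL=30/41 → turn +1·90°
n=3: pose=(0,2,E); sL=4/3, sR=12/17; mL=-104/51, mR=-32/51; mL+mR=-8/3 → advance -1; mR−mL=24/17 → turn +1·90°
n=4: pose=(-1,2,N); sL=6/13, sR=30/29; mL=-564/377, mR=216/377; mL+mR=-12/13 → advance -1; mR−mL=60/29 → turn +1·90°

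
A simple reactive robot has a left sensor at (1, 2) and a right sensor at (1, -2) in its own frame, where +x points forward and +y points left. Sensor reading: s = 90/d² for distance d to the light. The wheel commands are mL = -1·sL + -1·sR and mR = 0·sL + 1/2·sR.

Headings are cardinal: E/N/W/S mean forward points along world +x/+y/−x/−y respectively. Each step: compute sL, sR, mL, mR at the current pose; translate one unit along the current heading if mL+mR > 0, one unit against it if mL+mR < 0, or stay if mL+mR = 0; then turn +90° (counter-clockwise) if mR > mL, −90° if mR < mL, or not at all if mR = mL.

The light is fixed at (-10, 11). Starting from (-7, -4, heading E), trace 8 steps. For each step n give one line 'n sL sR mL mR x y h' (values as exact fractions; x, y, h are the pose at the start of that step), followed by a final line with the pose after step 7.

0 18/37 18/61 -1764/2257 9/61 -7 -4 E
1 45/98 45/106 -2295/2597 45/212 -8 -4 N
2 18/65 90/197 -9396/12805 45/197 -8 -5 W
3 45/157 9/29 -2718/4553 9/58 -7 -5 S
4 18/37 18/61 -1764/2257 9/61 -7 -4 E
5 45/98 45/106 -2295/2597 45/212 -8 -4 N
6 18/65 90/197 -9396/12805 45/197 -8 -5 W
7 45/157 9/29 -2718/4553 9/58 -7 -5 S
final -7 -4 E

n=0: pose=(-7,-4,E); sL=18/37, sR=18/61; mL=-1764/2257, mR=9/61; mL+mR=-1431/2257 → advance -1; mR−mL=2097/2257 → turn +1·90°
n=1: pose=(-8,-4,N); sL=45/98, sR=45/106; mL=-2295/2597, mR=45/212; mL+mR=-6975/10388 → advance -1; mR−mL=11385/10388 → turn +1·90°
n=2: pose=(-8,-5,W); sL=18/65, sR=90/197; mL=-9396/12805, mR=45/197; mL+mR=-6471/12805 → advance -1; mR−mL=12321/12805 → turn +1·90°
n=3: pose=(-7,-5,S); sL=45/157, sR=9/29; mL=-2718/4553, mR=9/58; mL+mR=-4023/9106 → advance -1; mR−mL=6849/9106 → turn +1·90°
n=4: pose=(-7,-4,E); sL=18/37, sR=18/61; mL=-1764/2257, mR=9/61; mL+mR=-1431/2257 → advance -1; mR−mL=2097/2257 → turn +1·90°
n=5: pose=(-8,-4,N); sL=45/98, sR=45/106; mL=-2295/2597, mR=45/212; mL+mR=-6975/10388 → advance -1; mR−mL=11385/10388 → turn +1·90°
n=6: pose=(-8,-5,W); sL=18/65, sR=90/197; mL=-9396/12805, mR=45/197; mL+mR=-6471/12805 → advance -1; mR−mL=12321/12805 → turn +1·90°
n=7: pose=(-7,-5,S); sL=45/157, sR=9/29; mL=-2718/4553, mR=9/58; mL+mR=-4023/9106 → advance -1; mR−mL=6849/9106 → turn +1·90°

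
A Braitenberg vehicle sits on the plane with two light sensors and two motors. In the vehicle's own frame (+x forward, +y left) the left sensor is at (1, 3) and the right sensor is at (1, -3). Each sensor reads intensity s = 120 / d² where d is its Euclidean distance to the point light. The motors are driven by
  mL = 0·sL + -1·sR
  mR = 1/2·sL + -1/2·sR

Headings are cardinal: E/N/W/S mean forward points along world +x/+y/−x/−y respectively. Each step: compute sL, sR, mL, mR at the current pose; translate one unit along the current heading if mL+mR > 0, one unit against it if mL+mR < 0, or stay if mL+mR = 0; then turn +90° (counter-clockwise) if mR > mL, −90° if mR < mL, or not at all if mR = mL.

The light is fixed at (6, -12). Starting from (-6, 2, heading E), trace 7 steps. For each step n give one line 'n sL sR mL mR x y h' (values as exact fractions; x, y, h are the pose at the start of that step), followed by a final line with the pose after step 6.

n=0: pose=(-6,2,E); sL=12/41, sR=60/121; mL=-60/121, mR=-504/4961; mL+mR=-2964/4961 → advance -1; mR−mL=1956/4961 → turn +1·90°
n=1: pose=(-7,2,N); sL=120/481, sR=24/65; mL=-24/65, mR=-144/2405; mL+mR=-1032/2405 → advance -1; mR−mL=744/2405 → turn +1·90°
n=2: pose=(-7,1,W); sL=15/37, sR=30/113; mL=-30/113, mR=585/8362; mL+mR=-1635/8362 → advance -1; mR−mL=2805/8362 → turn +1·90°
n=3: pose=(-6,1,S); sL=8/15, sR=40/123; mL=-40/123, mR=64/615; mL+mR=-136/615 → advance -1; mR−mL=88/205 → turn +1·90°
n=4: pose=(-6,2,E); sL=12/41, sR=60/121; mL=-60/121, mR=-504/4961; mL+mR=-2964/4961 → advance -1; mR−mL=1956/4961 → turn +1·90°
n=5: pose=(-7,2,N); sL=120/481, sR=24/65; mL=-24/65, mR=-144/2405; mL+mR=-1032/2405 → advance -1; mR−mL=744/2405 → turn +1·90°
n=6: pose=(-7,1,W); sL=15/37, sR=30/113; mL=-30/113, mR=585/8362; mL+mR=-1635/8362 → advance -1; mR−mL=2805/8362 → turn +1·90°

0 12/41 60/121 -60/121 -504/4961 -6 2 E
1 120/481 24/65 -24/65 -144/2405 -7 2 N
2 15/37 30/113 -30/113 585/8362 -7 1 W
3 8/15 40/123 -40/123 64/615 -6 1 S
4 12/41 60/121 -60/121 -504/4961 -6 2 E
5 120/481 24/65 -24/65 -144/2405 -7 2 N
6 15/37 30/113 -30/113 585/8362 -7 1 W
final -6 1 S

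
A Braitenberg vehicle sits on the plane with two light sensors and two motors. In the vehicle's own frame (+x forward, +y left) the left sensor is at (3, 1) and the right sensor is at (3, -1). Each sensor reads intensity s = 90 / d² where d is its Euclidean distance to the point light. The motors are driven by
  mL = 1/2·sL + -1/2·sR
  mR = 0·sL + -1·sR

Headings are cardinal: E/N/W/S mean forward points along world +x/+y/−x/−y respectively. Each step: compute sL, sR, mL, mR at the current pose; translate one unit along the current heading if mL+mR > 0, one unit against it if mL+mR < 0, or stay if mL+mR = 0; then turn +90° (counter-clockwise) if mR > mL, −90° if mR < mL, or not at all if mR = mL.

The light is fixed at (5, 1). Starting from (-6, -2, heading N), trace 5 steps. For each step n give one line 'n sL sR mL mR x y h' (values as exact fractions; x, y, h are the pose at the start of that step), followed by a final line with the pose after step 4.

n=0: pose=(-6,-2,N); sL=5/8, sR=9/10; mL=-11/80, mR=-9/10; mL+mR=-83/80 → advance -1; mR−mL=-61/80 → turn -1·90°
n=1: pose=(-6,-3,E); sL=90/73, sR=90/89; mL=720/6497, mR=-90/89; mL+mR=-5850/6497 → advance -1; mR−mL=-7290/6497 → turn -1·90°
n=2: pose=(-7,-3,S); sL=9/17, sR=45/109; mL=108/1853, mR=-45/109; mL+mR=-657/1853 → advance -1; mR−mL=-873/1853 → turn -1·90°
n=3: pose=(-7,-2,W); sL=90/241, sR=90/229; mL=-540/55189, mR=-90/229; mL+mR=-22230/55189 → advance -1; mR−mL=-21150/55189 → turn -1·90°
n=4: pose=(-6,-2,N); sL=5/8, sR=9/10; mL=-11/80, mR=-9/10; mL+mR=-83/80 → advance -1; mR−mL=-61/80 → turn -1·90°

0 5/8 9/10 -11/80 -9/10 -6 -2 N
1 90/73 90/89 720/6497 -90/89 -6 -3 E
2 9/17 45/109 108/1853 -45/109 -7 -3 S
3 90/241 90/229 -540/55189 -90/229 -7 -2 W
4 5/8 9/10 -11/80 -9/10 -6 -2 N
final -6 -3 E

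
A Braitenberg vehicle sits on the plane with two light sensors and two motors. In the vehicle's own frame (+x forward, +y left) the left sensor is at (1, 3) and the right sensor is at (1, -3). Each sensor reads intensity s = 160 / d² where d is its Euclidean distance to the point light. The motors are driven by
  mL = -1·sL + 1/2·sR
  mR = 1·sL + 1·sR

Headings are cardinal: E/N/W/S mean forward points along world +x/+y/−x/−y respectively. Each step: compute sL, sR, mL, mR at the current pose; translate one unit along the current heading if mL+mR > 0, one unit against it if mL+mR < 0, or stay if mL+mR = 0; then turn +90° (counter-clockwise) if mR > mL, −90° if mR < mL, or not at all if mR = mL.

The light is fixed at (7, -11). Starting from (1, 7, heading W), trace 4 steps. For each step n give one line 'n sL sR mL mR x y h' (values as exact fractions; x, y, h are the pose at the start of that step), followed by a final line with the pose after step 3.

0 80/137 16/49 -2824/6713 6112/6713 1 7 W
1 32/61 160/389 -7568/23729 22208/23729 0 7 S
2 40/109 20/29 -70/3161 3340/3161 0 6 E
3 32/81 160/333 -464/2997 2624/2997 1 6 N
final 1 7 W

n=0: pose=(1,7,W); sL=80/137, sR=16/49; mL=-2824/6713, mR=6112/6713; mL+mR=24/49 → advance +1; mR−mL=8936/6713 → turn +1·90°
n=1: pose=(0,7,S); sL=32/61, sR=160/389; mL=-7568/23729, mR=22208/23729; mL+mR=240/389 → advance +1; mR−mL=29776/23729 → turn +1·90°
n=2: pose=(0,6,E); sL=40/109, sR=20/29; mL=-70/3161, mR=3340/3161; mL+mR=30/29 → advance +1; mR−mL=3410/3161 → turn +1·90°
n=3: pose=(1,6,N); sL=32/81, sR=160/333; mL=-464/2997, mR=2624/2997; mL+mR=80/111 → advance +1; mR−mL=3088/2997 → turn +1·90°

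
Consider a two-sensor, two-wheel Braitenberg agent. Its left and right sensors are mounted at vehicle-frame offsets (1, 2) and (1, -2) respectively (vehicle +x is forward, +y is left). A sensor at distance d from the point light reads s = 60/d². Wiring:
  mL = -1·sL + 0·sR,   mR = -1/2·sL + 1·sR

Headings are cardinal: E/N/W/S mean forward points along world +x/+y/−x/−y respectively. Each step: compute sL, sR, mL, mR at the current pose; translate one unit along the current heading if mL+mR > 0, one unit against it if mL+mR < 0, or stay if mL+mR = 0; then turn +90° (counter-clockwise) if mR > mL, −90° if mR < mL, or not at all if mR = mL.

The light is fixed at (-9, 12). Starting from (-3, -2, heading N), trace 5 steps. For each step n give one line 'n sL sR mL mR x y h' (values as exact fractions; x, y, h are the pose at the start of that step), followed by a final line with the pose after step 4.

n=0: pose=(-3,-2,N); sL=12/37, sR=60/233; mL=-12/37, mR=822/8621; mL+mR=-1974/8621 → advance -1; mR−mL=3618/8621 → turn +1·90°
n=1: pose=(-3,-3,W); sL=30/157, sR=30/97; mL=-30/157, mR=3255/15229; mL+mR=345/15229 → advance +1; mR−mL=6165/15229 → turn +1·90°
n=2: pose=(-4,-3,S); sL=12/61, sR=12/53; mL=-12/61, mR=414/3233; mL+mR=-222/3233 → advance -1; mR−mL=1050/3233 → turn +1·90°
n=3: pose=(-4,-2,E); sL=1/3, sR=15/73; mL=-1/3, mR=17/438; mL+mR=-43/146 → advance -1; mR−mL=163/438 → turn +1·90°
n=4: pose=(-5,-2,N); sL=60/173, sR=12/41; mL=-60/173, mR=846/7093; mL+mR=-1614/7093 → advance -1; mR−mL=3306/7093 → turn +1·90°

0 12/37 60/233 -12/37 822/8621 -3 -2 N
1 30/157 30/97 -30/157 3255/15229 -3 -3 W
2 12/61 12/53 -12/61 414/3233 -4 -3 S
3 1/3 15/73 -1/3 17/438 -4 -2 E
4 60/173 12/41 -60/173 846/7093 -5 -2 N
final -5 -3 W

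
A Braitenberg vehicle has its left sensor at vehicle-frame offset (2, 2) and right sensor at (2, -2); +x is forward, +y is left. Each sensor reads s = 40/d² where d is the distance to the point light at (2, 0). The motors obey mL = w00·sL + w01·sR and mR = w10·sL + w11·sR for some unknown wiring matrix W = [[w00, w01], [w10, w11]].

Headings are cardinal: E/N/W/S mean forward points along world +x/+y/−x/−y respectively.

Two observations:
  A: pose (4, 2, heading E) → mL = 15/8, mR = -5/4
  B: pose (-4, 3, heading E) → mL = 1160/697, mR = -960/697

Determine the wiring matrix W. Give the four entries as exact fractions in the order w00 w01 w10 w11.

1/2 1/2 1 -1

obs A: pose=(4,2,E) → sL=5/4, sR=5/2, mL=15/8, mR=-5/4
obs B: pose=(-4,3,E) → sL=40/41, sR=40/17, mL=1160/697, mR=-960/697
sensor matrix S = [[5/4, 5/2], [40/41, 40/17]]; det S = 350/697
solve [mL_A; mL_B] = S·[w00; w01] and [mR_A; mR_B] = S·[w10; w11]:
  w00 = 1/2, w01 = 1/2, w10 = 1, w11 = -1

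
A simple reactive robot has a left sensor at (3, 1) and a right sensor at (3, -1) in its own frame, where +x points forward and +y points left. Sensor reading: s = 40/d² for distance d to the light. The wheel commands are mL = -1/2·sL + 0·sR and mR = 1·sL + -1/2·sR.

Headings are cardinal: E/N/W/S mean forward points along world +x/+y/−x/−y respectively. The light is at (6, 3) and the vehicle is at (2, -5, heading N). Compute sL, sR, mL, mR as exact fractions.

4/5 20/17 -2/5 18/85

left sensor world pos  = (1, -2); dL² = 50
right sensor world pos = (3, -2); dR² = 34
sL = 40/50 = 4/5
sR = 40/34 = 20/17
mL = -1/2·sL + 0·sR = -2/5
mR = 1·sL + -1/2·sR = 18/85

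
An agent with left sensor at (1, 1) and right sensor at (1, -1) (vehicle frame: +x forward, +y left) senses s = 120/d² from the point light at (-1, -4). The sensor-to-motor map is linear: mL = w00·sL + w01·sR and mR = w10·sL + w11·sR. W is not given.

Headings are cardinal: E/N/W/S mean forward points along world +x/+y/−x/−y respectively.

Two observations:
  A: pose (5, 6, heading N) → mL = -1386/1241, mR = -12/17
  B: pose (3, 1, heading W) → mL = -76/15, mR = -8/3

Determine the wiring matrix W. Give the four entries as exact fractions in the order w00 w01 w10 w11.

obs A: pose=(5,6,N) → sL=60/73, sR=12/17, mL=-1386/1241, mR=-12/17
obs B: pose=(3,1,W) → sL=24/5, sR=8/3, mL=-76/15, mR=-8/3
sensor matrix S = [[60/73, 12/17], [24/5, 8/3]]; det S = -7424/6205
solve [mL_A; mL_B] = S·[w00; w01] and [mR_A; mR_B] = S·[w10; w11]:
  w00 = -1/2, w01 = -1, w10 = 0, w11 = -1

-1/2 -1 0 -1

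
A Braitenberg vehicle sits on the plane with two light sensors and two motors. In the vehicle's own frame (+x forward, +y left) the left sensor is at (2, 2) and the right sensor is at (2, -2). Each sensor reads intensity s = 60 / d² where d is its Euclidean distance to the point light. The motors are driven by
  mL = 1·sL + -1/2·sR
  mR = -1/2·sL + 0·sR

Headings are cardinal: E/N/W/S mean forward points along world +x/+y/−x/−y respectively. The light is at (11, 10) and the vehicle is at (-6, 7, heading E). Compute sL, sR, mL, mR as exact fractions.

30/113 6/25 411/2825 -15/113

left sensor world pos  = (-4, 9); dL² = 226
right sensor world pos = (-4, 5); dR² = 250
sL = 60/226 = 30/113
sR = 60/250 = 6/25
mL = 1·sL + -1/2·sR = 411/2825
mR = -1/2·sL + 0·sR = -15/113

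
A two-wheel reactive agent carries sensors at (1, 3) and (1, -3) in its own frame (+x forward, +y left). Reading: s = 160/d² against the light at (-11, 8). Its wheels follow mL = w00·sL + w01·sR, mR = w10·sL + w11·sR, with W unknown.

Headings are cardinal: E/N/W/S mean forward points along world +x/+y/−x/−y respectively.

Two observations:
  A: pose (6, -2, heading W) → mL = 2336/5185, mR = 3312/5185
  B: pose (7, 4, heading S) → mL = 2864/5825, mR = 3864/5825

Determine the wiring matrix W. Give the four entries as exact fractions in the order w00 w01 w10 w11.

obs A: pose=(6,-2,W) → sL=32/85, sR=32/61, mL=2336/5185, mR=3312/5185
obs B: pose=(7,4,S) → sL=80/233, sR=16/25, mL=2864/5825, mR=3864/5825
sensor matrix S = [[32/85, 32/61], [80/233, 16/25]]; det S = 1837056/30202625
solve [mL_A; mL_B] = S·[w00; w01] and [mR_A; mR_B] = S·[w10; w11]:
  w00 = 1/2, w01 = 1/2, w10 = 1, w11 = 1/2

1/2 1/2 1 1/2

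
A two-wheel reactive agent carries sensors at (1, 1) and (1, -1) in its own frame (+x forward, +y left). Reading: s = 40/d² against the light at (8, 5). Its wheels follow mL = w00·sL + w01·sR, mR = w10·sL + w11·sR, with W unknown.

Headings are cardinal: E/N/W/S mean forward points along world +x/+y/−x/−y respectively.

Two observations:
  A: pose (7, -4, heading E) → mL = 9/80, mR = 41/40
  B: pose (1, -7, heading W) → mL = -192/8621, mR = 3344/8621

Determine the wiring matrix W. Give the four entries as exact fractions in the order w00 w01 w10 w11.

obs A: pose=(7,-4,E) → sL=5/8, sR=2/5, mL=9/80, mR=41/40
obs B: pose=(1,-7,W) → sL=40/233, sR=8/37, mL=-192/8621, mR=3344/8621
sensor matrix S = [[5/8, 2/5], [40/233, 8/37]]; det S = 573/8621
solve [mL_A; mL_B] = S·[w00; w01] and [mR_A; mR_B] = S·[w10; w11]:
  w00 = 1/2, w01 = -1/2, w10 = 1, w11 = 1

1/2 -1/2 1 1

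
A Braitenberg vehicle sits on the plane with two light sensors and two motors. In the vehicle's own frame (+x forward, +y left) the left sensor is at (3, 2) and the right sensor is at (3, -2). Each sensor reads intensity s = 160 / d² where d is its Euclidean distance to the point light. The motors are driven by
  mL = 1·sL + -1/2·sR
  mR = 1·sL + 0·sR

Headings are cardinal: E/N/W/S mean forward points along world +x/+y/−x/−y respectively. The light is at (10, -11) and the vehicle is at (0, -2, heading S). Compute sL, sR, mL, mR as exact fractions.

8/5 8/9 52/45 8/5

left sensor world pos  = (2, -5); dL² = 100
right sensor world pos = (-2, -5); dR² = 180
sL = 160/100 = 8/5
sR = 160/180 = 8/9
mL = 1·sL + -1/2·sR = 52/45
mR = 1·sL + 0·sR = 8/5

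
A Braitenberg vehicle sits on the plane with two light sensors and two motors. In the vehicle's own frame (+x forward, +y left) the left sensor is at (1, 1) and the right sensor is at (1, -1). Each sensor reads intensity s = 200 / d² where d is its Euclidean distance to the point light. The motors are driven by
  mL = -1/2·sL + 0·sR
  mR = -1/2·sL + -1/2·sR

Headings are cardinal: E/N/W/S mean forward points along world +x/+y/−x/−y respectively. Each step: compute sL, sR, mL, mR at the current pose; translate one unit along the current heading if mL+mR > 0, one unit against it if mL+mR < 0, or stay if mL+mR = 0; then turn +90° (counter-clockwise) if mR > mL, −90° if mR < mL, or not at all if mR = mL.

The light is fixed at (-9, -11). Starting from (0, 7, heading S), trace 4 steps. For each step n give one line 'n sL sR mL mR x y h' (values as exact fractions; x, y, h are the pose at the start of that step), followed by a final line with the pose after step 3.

n=0: pose=(0,7,S); sL=200/389, sR=200/353; mL=-100/389, mR=-74200/137317; mL+mR=-109500/137317 → advance -1; mR−mL=-100/353 → turn -1·90°
n=1: pose=(0,8,W); sL=50/97, sR=25/58; mL=-25/97, mR=-5325/11252; mL+mR=-8225/11252 → advance -1; mR−mL=-25/116 → turn -1·90°
n=2: pose=(1,8,N); sL=200/481, sR=200/521; mL=-100/481, mR=-100200/250601; mL+mR=-152300/250601 → advance -1; mR−mL=-100/521 → turn -1·90°
n=3: pose=(1,7,E); sL=100/241, sR=20/41; mL=-50/241, mR=-4460/9881; mL+mR=-6510/9881 → advance -1; mR−mL=-10/41 → turn -1·90°

0 200/389 200/353 -100/389 -74200/137317 0 7 S
1 50/97 25/58 -25/97 -5325/11252 0 8 W
2 200/481 200/521 -100/481 -100200/250601 1 8 N
3 100/241 20/41 -50/241 -4460/9881 1 7 E
final 0 7 S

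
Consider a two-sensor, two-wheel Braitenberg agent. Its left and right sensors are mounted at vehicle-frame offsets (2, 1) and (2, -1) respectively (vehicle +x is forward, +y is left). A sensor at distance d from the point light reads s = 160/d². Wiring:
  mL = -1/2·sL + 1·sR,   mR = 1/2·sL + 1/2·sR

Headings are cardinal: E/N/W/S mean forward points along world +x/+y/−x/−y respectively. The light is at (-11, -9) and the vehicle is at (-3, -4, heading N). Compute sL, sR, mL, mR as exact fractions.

80/49 16/13 264/637 912/637

left sensor world pos  = (-4, -2); dL² = 98
right sensor world pos = (-2, -2); dR² = 130
sL = 160/98 = 80/49
sR = 160/130 = 16/13
mL = -1/2·sL + 1·sR = 264/637
mR = 1/2·sL + 1/2·sR = 912/637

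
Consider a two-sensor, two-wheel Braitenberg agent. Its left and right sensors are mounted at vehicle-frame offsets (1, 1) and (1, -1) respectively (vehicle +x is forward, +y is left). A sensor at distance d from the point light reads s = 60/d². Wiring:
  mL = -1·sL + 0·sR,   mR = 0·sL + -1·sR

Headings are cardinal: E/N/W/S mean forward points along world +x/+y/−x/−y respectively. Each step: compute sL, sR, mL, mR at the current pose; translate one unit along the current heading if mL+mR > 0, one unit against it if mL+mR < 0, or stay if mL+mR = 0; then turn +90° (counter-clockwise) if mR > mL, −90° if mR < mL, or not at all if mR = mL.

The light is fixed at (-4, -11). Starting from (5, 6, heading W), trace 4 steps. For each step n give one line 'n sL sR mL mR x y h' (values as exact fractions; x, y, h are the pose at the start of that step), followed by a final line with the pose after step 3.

0 3/16 15/97 -3/16 -15/97 5 6 W
1 60/377 60/337 -60/377 -60/337 6 6 S
2 6/37 30/221 -6/37 -30/221 6 7 W
3 60/433 60/389 -60/433 -60/389 7 7 S
final 7 8 W

n=0: pose=(5,6,W); sL=3/16, sR=15/97; mL=-3/16, mR=-15/97; mL+mR=-531/1552 → advance -1; mR−mL=51/1552 → turn +1·90°
n=1: pose=(6,6,S); sL=60/377, sR=60/337; mL=-60/377, mR=-60/337; mL+mR=-42840/127049 → advance -1; mR−mL=-2400/127049 → turn -1·90°
n=2: pose=(6,7,W); sL=6/37, sR=30/221; mL=-6/37, mR=-30/221; mL+mR=-2436/8177 → advance -1; mR−mL=216/8177 → turn +1·90°
n=3: pose=(7,7,S); sL=60/433, sR=60/389; mL=-60/433, mR=-60/389; mL+mR=-49320/168437 → advance -1; mR−mL=-2640/168437 → turn -1·90°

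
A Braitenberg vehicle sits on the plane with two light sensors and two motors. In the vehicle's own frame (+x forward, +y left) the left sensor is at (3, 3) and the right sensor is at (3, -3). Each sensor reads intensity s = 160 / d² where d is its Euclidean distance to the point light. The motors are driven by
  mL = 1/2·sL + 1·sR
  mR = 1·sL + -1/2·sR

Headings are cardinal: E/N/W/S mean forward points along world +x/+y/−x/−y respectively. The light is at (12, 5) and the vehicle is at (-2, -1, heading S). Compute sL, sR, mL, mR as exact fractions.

80/101 16/37 3096/3737 2152/3737

left sensor world pos  = (1, -4); dL² = 202
right sensor world pos = (-5, -4); dR² = 370
sL = 160/202 = 80/101
sR = 160/370 = 16/37
mL = 1/2·sL + 1·sR = 3096/3737
mR = 1·sL + -1/2·sR = 2152/3737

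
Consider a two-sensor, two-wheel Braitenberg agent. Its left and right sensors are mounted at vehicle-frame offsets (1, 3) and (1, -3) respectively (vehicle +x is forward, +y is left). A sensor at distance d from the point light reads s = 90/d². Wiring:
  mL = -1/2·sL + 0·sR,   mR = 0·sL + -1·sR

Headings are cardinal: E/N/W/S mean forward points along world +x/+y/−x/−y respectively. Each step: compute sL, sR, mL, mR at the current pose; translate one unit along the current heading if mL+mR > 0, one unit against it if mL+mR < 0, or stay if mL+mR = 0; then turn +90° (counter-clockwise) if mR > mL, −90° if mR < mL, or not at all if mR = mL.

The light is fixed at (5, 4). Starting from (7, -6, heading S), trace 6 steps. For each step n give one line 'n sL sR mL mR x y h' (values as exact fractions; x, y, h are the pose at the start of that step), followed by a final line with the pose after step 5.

0 45/73 45/61 -45/146 -45/61 7 -6 S
1 18/29 90/37 -9/29 -90/37 7 -5 W
2 45/32 9/10 -45/64 -9/10 8 -5 N
3 18/13 18/37 -9/13 -18/37 8 -6 E
4 45/41 45/53 -45/82 -45/53 7 -6 N
5 90/73 18/41 -45/73 -18/41 7 -7 E
final 6 -7 N

n=0: pose=(7,-6,S); sL=45/73, sR=45/61; mL=-45/146, mR=-45/61; mL+mR=-9315/8906 → advance -1; mR−mL=-3825/8906 → turn -1·90°
n=1: pose=(7,-5,W); sL=18/29, sR=90/37; mL=-9/29, mR=-90/37; mL+mR=-2943/1073 → advance -1; mR−mL=-2277/1073 → turn -1·90°
n=2: pose=(8,-5,N); sL=45/32, sR=9/10; mL=-45/64, mR=-9/10; mL+mR=-513/320 → advance -1; mR−mL=-63/320 → turn -1·90°
n=3: pose=(8,-6,E); sL=18/13, sR=18/37; mL=-9/13, mR=-18/37; mL+mR=-567/481 → advance -1; mR−mL=99/481 → turn +1·90°
n=4: pose=(7,-6,N); sL=45/41, sR=45/53; mL=-45/82, mR=-45/53; mL+mR=-6075/4346 → advance -1; mR−mL=-1305/4346 → turn -1·90°
n=5: pose=(7,-7,E); sL=90/73, sR=18/41; mL=-45/73, mR=-18/41; mL+mR=-3159/2993 → advance -1; mR−mL=531/2993 → turn +1·90°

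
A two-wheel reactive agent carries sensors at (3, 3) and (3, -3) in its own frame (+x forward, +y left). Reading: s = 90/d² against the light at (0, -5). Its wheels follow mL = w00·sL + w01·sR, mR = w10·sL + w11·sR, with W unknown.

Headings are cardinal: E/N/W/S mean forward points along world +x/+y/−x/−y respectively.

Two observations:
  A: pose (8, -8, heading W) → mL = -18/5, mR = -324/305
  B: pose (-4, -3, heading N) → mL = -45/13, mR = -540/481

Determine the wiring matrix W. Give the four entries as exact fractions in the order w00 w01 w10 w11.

obs A: pose=(8,-8,W) → sL=90/61, sR=18/5, mL=-18/5, mR=-324/305
obs B: pose=(-4,-3,N) → sL=45/37, sR=45/13, mL=-45/13, mR=-540/481
sensor matrix S = [[90/61, 18/5], [45/37, 45/13]]; det S = 21384/29341
solve [mL_A; mL_B] = S·[w00; w01] and [mR_A; mR_B] = S·[w10; w11]:
  w00 = 0, w01 = -1, w10 = 1/2, w11 = -1/2

0 -1 1/2 -1/2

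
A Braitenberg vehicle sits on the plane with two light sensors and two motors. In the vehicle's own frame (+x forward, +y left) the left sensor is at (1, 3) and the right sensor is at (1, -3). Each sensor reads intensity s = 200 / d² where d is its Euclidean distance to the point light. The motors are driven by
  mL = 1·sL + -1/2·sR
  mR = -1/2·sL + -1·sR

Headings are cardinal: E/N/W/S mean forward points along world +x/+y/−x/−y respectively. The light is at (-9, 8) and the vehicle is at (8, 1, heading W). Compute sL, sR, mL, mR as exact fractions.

left sensor world pos  = (7, -2); dL² = 356
right sensor world pos = (7, 4); dR² = 272
sL = 200/356 = 50/89
sR = 200/272 = 25/34
mL = 1·sL + -1/2·sR = 1175/6052
mR = -1/2·sL + -1·sR = -3075/3026

50/89 25/34 1175/6052 -3075/3026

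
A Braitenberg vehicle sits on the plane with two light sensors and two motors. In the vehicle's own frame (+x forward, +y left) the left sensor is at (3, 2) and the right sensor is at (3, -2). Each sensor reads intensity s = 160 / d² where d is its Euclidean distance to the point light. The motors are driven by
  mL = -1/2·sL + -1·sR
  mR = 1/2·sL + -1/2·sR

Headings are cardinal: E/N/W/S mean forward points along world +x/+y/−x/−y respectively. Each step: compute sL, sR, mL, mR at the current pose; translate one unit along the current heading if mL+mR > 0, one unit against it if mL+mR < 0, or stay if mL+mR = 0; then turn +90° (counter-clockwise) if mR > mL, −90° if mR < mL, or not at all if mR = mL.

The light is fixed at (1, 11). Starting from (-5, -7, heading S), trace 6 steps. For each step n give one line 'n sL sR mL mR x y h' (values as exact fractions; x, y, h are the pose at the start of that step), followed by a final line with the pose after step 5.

0 160/457 32/101 -22704/46157 768/46157 -5 -7 S
1 80/117 16/37 -3352/4329 544/4329 -5 -6 E
2 160/277 160/221 -62000/61217 -4480/61217 -6 -6 N
3 8/25 40/89 -1356/2225 -144/2225 -6 -7 W
4 160/457 32/101 -22704/46157 768/46157 -5 -7 S
5 80/117 16/37 -3352/4329 544/4329 -5 -6 E
final -6 -6 N

n=0: pose=(-5,-7,S); sL=160/457, sR=32/101; mL=-22704/46157, mR=768/46157; mL+mR=-48/101 → advance -1; mR−mL=23472/46157 → turn +1·90°
n=1: pose=(-5,-6,E); sL=80/117, sR=16/37; mL=-3352/4329, mR=544/4329; mL+mR=-24/37 → advance -1; mR−mL=3896/4329 → turn +1·90°
n=2: pose=(-6,-6,N); sL=160/277, sR=160/221; mL=-62000/61217, mR=-4480/61217; mL+mR=-240/221 → advance -1; mR−mL=57520/61217 → turn +1·90°
n=3: pose=(-6,-7,W); sL=8/25, sR=40/89; mL=-1356/2225, mR=-144/2225; mL+mR=-60/89 → advance -1; mR−mL=1212/2225 → turn +1·90°
n=4: pose=(-5,-7,S); sL=160/457, sR=32/101; mL=-22704/46157, mR=768/46157; mL+mR=-48/101 → advance -1; mR−mL=23472/46157 → turn +1·90°
n=5: pose=(-5,-6,E); sL=80/117, sR=16/37; mL=-3352/4329, mR=544/4329; mL+mR=-24/37 → advance -1; mR−mL=3896/4329 → turn +1·90°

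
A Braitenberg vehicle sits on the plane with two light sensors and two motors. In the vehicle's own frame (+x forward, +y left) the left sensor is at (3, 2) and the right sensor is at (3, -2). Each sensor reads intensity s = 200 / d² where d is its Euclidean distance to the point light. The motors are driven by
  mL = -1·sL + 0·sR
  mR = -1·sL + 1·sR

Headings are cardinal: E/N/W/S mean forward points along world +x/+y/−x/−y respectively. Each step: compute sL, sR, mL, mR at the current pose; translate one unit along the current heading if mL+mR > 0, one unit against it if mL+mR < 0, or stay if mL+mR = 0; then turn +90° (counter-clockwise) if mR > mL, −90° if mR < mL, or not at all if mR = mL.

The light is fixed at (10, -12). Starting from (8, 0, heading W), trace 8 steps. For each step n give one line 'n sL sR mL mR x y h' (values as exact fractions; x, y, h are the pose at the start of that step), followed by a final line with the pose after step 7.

0 8/5 200/221 -8/5 -768/1105 8 0 W
1 100/41 20/9 -100/41 -80/369 9 0 S
2 200/229 8/5 -200/229 832/1145 9 1 E
3 25/34 25/32 -25/34 25/544 8 1 N
4 8/5 200/221 -8/5 -768/1105 8 0 W
5 100/41 20/9 -100/41 -80/369 9 0 S
6 200/229 8/5 -200/229 832/1145 9 1 E
7 25/34 25/32 -25/34 25/544 8 1 N
final 8 0 W

n=0: pose=(8,0,W); sL=8/5, sR=200/221; mL=-8/5, mR=-768/1105; mL+mR=-2536/1105 → advance -1; mR−mL=200/221 → turn +1·90°
n=1: pose=(9,0,S); sL=100/41, sR=20/9; mL=-100/41, mR=-80/369; mL+mR=-980/369 → advance -1; mR−mL=20/9 → turn +1·90°
n=2: pose=(9,1,E); sL=200/229, sR=8/5; mL=-200/229, mR=832/1145; mL+mR=-168/1145 → advance -1; mR−mL=8/5 → turn +1·90°
n=3: pose=(8,1,N); sL=25/34, sR=25/32; mL=-25/34, mR=25/544; mL+mR=-375/544 → advance -1; mR−mL=25/32 → turn +1·90°
n=4: pose=(8,0,W); sL=8/5, sR=200/221; mL=-8/5, mR=-768/1105; mL+mR=-2536/1105 → advance -1; mR−mL=200/221 → turn +1·90°
n=5: pose=(9,0,S); sL=100/41, sR=20/9; mL=-100/41, mR=-80/369; mL+mR=-980/369 → advance -1; mR−mL=20/9 → turn +1·90°
n=6: pose=(9,1,E); sL=200/229, sR=8/5; mL=-200/229, mR=832/1145; mL+mR=-168/1145 → advance -1; mR−mL=8/5 → turn +1·90°
n=7: pose=(8,1,N); sL=25/34, sR=25/32; mL=-25/34, mR=25/544; mL+mR=-375/544 → advance -1; mR−mL=25/32 → turn +1·90°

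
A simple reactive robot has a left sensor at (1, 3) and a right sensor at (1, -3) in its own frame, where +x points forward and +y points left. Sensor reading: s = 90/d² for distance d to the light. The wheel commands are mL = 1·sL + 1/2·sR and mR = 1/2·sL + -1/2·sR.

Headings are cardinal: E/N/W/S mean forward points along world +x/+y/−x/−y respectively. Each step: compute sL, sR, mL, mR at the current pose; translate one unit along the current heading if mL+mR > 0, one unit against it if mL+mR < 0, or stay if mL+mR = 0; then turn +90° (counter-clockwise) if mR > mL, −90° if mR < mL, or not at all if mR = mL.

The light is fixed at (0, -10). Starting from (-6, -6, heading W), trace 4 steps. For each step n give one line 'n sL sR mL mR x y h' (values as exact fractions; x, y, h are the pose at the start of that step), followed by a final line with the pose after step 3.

0 9/5 45/49 1107/490 108/245 -6 -6 W
1 18/25 90/41 1863/1025 -756/1025 -7 -6 N
2 9/10 9/4 81/40 -27/40 -7 -5 E
3 18/5 90/97 1971/485 648/485 -6 -5 S
final -6 -6 W

n=0: pose=(-6,-6,W); sL=9/5, sR=45/49; mL=1107/490, mR=108/245; mL+mR=27/10 → advance +1; mR−mL=-891/490 → turn -1·90°
n=1: pose=(-7,-6,N); sL=18/25, sR=90/41; mL=1863/1025, mR=-756/1025; mL+mR=27/25 → advance +1; mR−mL=-2619/1025 → turn -1·90°
n=2: pose=(-7,-5,E); sL=9/10, sR=9/4; mL=81/40, mR=-27/40; mL+mR=27/20 → advance +1; mR−mL=-27/10 → turn -1·90°
n=3: pose=(-6,-5,S); sL=18/5, sR=90/97; mL=1971/485, mR=648/485; mL+mR=27/5 → advance +1; mR−mL=-1323/485 → turn -1·90°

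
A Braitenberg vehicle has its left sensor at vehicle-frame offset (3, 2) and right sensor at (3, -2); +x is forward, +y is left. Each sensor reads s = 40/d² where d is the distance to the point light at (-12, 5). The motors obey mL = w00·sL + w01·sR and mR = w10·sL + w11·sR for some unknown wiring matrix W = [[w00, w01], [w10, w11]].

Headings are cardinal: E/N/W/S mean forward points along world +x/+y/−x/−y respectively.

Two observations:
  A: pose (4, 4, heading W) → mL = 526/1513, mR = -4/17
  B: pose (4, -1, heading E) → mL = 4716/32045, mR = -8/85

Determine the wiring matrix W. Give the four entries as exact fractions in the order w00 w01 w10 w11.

obs A: pose=(4,4,W) → sL=20/89, sR=4/17, mL=526/1513, mR=-4/17
obs B: pose=(4,-1,E) → sL=40/377, sR=8/85, mL=4716/32045, mR=-8/85
sensor matrix S = [[20/89, 4/17], [40/377, 8/85]]; det S = -128/33553
solve [mL_A; mL_B] = S·[w00; w01] and [mR_A; mR_B] = S·[w10; w11]:
  w00 = 1/2, w01 = 1, w10 = 0, w11 = -1

1/2 1 0 -1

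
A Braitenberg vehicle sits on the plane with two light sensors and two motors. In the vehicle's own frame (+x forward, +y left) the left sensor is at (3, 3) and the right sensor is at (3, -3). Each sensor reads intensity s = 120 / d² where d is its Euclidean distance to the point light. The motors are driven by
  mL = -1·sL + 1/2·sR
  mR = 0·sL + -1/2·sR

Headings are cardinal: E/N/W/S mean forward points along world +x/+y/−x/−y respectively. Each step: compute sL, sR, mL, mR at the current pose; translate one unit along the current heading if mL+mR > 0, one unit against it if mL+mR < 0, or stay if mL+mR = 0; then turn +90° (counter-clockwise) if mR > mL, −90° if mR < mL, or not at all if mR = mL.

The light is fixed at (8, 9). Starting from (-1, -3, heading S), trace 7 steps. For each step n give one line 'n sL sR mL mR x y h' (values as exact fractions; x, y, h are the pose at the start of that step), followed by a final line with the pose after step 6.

n=0: pose=(-1,-3,S); sL=40/87, sR=40/123; mL=-1060/3567, mR=-20/123; mL+mR=-40/87 → advance -1; mR−mL=160/1189 → turn +1·90°
n=1: pose=(-1,-2,E); sL=6/5, sR=15/29; mL=-273/290, mR=-15/58; mL+mR=-6/5 → advance -1; mR−mL=99/145 → turn +1·90°
n=2: pose=(-2,-2,N); sL=120/233, sR=120/113; mL=420/26329, mR=-60/113; mL+mR=-120/233 → advance -1; mR−mL=-14400/26329 → turn -1·90°
n=3: pose=(-2,-3,E); sL=12/13, sR=60/137; mL=-1254/1781, mR=-30/137; mL+mR=-12/13 → advance -1; mR−mL=864/1781 → turn +1·90°
n=4: pose=(-3,-3,N); sL=120/277, sR=24/29; mL=-156/8033, mR=-12/29; mL+mR=-120/277 → advance -1; mR−mL=-3168/8033 → turn -1·90°
n=5: pose=(-3,-4,E); sL=30/41, sR=3/8; mL=-357/656, mR=-3/16; mL+mR=-30/41 → advance -1; mR−mL=117/328 → turn +1·90°
n=6: pose=(-4,-4,N); sL=24/65, sR=120/181; mL=-444/11765, mR=-60/181; mL+mR=-24/65 → advance -1; mR−mL=-3456/11765 → turn -1·90°

0 40/87 40/123 -1060/3567 -20/123 -1 -3 S
1 6/5 15/29 -273/290 -15/58 -1 -2 E
2 120/233 120/113 420/26329 -60/113 -2 -2 N
3 12/13 60/137 -1254/1781 -30/137 -2 -3 E
4 120/277 24/29 -156/8033 -12/29 -3 -3 N
5 30/41 3/8 -357/656 -3/16 -3 -4 E
6 24/65 120/181 -444/11765 -60/181 -4 -4 N
final -4 -5 E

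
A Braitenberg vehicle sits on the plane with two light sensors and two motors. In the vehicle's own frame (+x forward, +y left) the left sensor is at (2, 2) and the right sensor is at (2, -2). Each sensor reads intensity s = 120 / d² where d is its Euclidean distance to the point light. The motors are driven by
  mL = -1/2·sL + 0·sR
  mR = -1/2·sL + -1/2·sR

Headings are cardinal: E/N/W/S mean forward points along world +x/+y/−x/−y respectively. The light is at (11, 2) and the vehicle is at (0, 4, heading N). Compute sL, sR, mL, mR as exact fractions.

left sensor world pos  = (-2, 6); dL² = 185
right sensor world pos = (2, 6); dR² = 97
sL = 120/185 = 24/37
sR = 120/97 = 120/97
mL = -1/2·sL + 0·sR = -12/37
mR = -1/2·sL + -1/2·sR = -3384/3589

24/37 120/97 -12/37 -3384/3589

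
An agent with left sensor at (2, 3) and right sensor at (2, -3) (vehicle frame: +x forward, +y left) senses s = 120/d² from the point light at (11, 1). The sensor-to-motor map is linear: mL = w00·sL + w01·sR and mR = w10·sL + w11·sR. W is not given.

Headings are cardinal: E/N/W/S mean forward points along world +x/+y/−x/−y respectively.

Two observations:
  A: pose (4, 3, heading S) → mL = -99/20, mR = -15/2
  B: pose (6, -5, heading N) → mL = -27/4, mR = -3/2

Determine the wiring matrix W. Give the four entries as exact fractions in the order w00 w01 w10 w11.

obs A: pose=(4,3,S) → sL=15/2, sR=6/5, mL=-99/20, mR=-15/2
obs B: pose=(6,-5,N) → sL=3/2, sR=6, mL=-27/4, mR=-3/2
sensor matrix S = [[15/2, 6/5], [3/2, 6]]; det S = 216/5
solve [mL_A; mL_B] = S·[w00; w01] and [mR_A; mR_B] = S·[w10; w11]:
  w00 = -1/2, w01 = -1, w10 = -1, w11 = 0

-1/2 -1 -1 0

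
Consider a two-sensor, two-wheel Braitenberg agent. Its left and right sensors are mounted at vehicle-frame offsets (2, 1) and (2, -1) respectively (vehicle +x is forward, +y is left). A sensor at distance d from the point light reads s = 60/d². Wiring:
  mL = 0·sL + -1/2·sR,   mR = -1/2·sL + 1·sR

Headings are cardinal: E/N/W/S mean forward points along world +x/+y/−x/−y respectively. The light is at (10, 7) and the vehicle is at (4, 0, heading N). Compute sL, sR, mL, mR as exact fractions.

left sensor world pos  = (3, 2); dL² = 74
right sensor world pos = (5, 2); dR² = 50
sL = 60/74 = 30/37
sR = 60/50 = 6/5
mL = 0·sL + -1/2·sR = -3/5
mR = -1/2·sL + 1·sR = 147/185

30/37 6/5 -3/5 147/185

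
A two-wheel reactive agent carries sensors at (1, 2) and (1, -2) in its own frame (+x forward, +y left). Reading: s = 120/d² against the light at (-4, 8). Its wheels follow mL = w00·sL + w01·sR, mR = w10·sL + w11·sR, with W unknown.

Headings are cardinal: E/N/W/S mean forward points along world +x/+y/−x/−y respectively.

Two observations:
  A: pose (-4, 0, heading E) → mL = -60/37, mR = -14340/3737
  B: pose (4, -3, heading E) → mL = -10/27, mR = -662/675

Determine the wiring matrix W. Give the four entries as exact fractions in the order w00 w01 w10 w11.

obs A: pose=(-4,0,E) → sL=120/37, sR=120/101, mL=-60/37, mR=-14340/3737
obs B: pose=(4,-3,E) → sL=20/27, sR=12/25, mL=-10/27, mR=-662/675
sensor matrix S = [[120/37, 120/101], [20/27, 12/25]]; det S = 113792/168165
solve [mL_A; mL_B] = S·[w00; w01] and [mR_A; mR_B] = S·[w10; w11]:
  w00 = -1/2, w01 = 0, w10 = -1, w11 = -1/2

-1/2 0 -1 -1/2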